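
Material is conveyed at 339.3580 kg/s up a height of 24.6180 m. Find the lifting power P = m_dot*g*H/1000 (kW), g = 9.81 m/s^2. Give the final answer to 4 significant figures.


P = 339.3580 * 9.81 * 24.6180 / 1000
P = 81.96 kW


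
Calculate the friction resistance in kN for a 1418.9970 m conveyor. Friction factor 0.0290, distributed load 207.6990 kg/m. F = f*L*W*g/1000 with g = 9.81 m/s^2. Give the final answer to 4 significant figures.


F = 0.0290 * 1418.9970 * 207.6990 * 9.81 / 1000
F = 83.85 kN


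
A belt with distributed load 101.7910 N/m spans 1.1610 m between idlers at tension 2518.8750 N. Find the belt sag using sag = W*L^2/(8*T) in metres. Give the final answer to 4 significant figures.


sag = 101.7910 * 1.1610^2 / (8 * 2518.8750)
sag = 0.006809 m


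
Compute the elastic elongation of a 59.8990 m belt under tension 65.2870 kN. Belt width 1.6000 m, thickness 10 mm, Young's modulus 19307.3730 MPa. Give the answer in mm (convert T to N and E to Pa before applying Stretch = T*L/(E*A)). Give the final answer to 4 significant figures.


A = 1.6000 * 0.01 = 0.01600 m^2
Stretch = 65.2870*1000 * 59.8990 / (19307.3730e6 * 0.01600) * 1000
Stretch = 12.66 mm


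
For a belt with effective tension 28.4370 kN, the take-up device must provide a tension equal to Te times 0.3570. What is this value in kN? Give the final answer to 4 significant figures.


T_tu = 28.4370 * 0.3570
T_tu = 10.15 kN


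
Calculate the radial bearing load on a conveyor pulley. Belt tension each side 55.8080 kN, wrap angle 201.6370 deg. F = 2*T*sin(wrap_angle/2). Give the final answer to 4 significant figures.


F = 2 * 55.8080 * sin(201.6370/2 deg)
F = 109.6 kN


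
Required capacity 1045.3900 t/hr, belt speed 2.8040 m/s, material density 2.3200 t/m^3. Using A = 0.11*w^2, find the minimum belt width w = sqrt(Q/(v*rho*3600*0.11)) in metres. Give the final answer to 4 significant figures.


A_req = 1045.3900 / (2.8040 * 2.3200 * 3600) = 0.0446385 m^2
w = sqrt(0.0446385 / 0.11)
w = 0.6370 m


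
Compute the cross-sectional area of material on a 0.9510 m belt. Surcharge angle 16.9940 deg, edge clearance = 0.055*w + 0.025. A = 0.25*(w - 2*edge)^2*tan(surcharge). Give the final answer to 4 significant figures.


edge = 0.055*0.9510 + 0.025 = 0.077305 m
ew = 0.9510 - 2*0.077305 = 0.79639 m
A = 0.25 * 0.79639^2 * tan(16.9940 deg)
A = 0.04846 m^2


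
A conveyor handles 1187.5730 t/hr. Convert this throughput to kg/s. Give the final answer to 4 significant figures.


m_dot = 1187.5730 * 1000 / 3600
m_dot = 329.9 kg/s


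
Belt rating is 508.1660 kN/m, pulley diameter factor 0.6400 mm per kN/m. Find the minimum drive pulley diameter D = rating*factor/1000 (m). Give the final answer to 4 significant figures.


D = 508.1660 * 0.6400 / 1000
D = 0.3252 m


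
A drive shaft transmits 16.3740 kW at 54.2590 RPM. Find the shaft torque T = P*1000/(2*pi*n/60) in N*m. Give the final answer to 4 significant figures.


omega = 2*pi*54.2590/60 = 5.68199 rad/s
T = 16.3740*1000 / 5.68199
T = 2882 N*m


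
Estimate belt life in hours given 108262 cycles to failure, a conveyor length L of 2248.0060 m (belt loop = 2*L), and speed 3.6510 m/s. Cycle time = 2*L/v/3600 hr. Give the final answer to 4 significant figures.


cycle_time = 2 * 2248.0060 / 3.6510 / 3600 = 0.342069 hr
life = 108262 * 0.342069 = 37030 hours


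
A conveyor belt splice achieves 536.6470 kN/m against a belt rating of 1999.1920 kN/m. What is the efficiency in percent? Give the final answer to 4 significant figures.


Eff = 536.6470 / 1999.1920 * 100
Eff = 26.84 %


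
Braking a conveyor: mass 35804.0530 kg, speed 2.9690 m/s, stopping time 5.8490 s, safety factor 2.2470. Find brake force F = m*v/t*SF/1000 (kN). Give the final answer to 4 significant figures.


F = 35804.0530 * 2.9690 / 5.8490 * 2.2470 / 1000
F = 40.84 kN


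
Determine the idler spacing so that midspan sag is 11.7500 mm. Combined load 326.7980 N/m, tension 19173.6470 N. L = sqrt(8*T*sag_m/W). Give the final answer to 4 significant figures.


sag = 11.7500/1000 = 0.011750 m
L = sqrt(8 * 19173.6470 * 0.011750 / 326.7980)
L = 2.348 m


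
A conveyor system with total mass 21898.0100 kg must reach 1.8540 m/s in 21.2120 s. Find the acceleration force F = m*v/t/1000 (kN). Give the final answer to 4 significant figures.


F = 21898.0100 * 1.8540 / 21.2120 / 1000
F = 1.914 kN


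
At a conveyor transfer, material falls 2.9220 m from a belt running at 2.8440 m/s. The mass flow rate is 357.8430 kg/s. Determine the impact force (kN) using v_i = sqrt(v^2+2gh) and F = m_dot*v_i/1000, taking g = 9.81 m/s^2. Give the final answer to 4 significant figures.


v_i = sqrt(2.8440^2 + 2*9.81*2.9220) = 8.08814 m/s
F = 357.8430 * 8.08814 / 1000
F = 2.894 kN


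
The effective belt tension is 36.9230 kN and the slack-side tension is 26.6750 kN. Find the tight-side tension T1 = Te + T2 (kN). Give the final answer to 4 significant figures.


T1 = Te + T2 = 36.9230 + 26.6750
T1 = 63.60 kN


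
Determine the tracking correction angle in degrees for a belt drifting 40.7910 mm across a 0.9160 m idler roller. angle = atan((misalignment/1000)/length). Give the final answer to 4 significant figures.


misalign_m = 40.7910 / 1000 = 0.040791 m
angle = atan(0.040791 / 0.9160)
angle = 2.550 deg


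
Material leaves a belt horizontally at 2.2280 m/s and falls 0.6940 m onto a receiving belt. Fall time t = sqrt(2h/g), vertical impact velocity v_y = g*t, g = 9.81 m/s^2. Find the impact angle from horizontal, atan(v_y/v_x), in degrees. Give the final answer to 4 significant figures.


t = sqrt(2*0.6940/9.81) = 0.376149 s
v_y = 9.81 * 0.376149 = 3.69002 m/s
angle = atan(3.69002 / 2.2280) = 58.88 deg


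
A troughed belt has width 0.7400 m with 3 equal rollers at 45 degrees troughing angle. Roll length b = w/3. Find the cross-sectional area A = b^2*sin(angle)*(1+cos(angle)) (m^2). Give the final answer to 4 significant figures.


b = 0.7400/3 = 0.246667 m
A = 0.246667^2 * sin(45 deg) * (1 + cos(45 deg))
A = 0.07345 m^2


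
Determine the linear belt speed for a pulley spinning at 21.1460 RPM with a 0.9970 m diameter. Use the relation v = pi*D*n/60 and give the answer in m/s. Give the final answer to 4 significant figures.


v = pi * 0.9970 * 21.1460 / 60
v = 1.104 m/s


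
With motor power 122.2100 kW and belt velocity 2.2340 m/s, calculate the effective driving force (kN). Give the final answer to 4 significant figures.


Te = P / v = 122.2100 / 2.2340
Te = 54.70 kN


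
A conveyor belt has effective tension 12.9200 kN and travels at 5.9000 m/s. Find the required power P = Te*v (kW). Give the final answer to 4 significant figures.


P = Te * v = 12.9200 * 5.9000
P = 76.23 kW


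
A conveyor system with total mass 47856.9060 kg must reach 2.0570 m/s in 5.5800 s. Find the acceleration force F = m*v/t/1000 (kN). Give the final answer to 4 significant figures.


F = 47856.9060 * 2.0570 / 5.5800 / 1000
F = 17.64 kN


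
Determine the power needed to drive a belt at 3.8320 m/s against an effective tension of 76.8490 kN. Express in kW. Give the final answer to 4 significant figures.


P = Te * v = 76.8490 * 3.8320
P = 294.5 kW


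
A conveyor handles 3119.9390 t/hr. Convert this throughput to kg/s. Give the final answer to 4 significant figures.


m_dot = 3119.9390 * 1000 / 3600
m_dot = 866.6 kg/s


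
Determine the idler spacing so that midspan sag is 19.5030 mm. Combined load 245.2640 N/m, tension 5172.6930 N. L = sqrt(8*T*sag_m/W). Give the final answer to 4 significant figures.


sag = 19.5030/1000 = 0.019503 m
L = sqrt(8 * 5172.6930 * 0.019503 / 245.2640)
L = 1.814 m


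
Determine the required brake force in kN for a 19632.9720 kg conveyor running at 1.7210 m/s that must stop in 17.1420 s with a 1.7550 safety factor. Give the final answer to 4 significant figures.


F = 19632.9720 * 1.7210 / 17.1420 * 1.7550 / 1000
F = 3.459 kN


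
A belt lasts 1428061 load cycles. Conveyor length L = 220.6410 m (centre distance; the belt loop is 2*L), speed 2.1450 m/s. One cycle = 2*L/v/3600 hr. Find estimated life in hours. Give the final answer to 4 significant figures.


cycle_time = 2 * 220.6410 / 2.1450 / 3600 = 0.0571461 hr
life = 1428061 * 0.0571461 = 81610 hours


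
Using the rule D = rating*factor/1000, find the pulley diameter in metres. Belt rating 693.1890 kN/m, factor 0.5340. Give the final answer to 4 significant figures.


D = 693.1890 * 0.5340 / 1000
D = 0.3702 m


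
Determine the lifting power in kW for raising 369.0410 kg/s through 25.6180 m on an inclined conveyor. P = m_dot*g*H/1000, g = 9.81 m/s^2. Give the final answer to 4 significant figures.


P = 369.0410 * 9.81 * 25.6180 / 1000
P = 92.74 kW


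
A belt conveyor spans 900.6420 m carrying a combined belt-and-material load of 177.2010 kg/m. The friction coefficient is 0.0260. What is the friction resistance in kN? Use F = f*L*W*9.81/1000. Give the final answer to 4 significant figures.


F = 0.0260 * 900.6420 * 177.2010 * 9.81 / 1000
F = 40.71 kN


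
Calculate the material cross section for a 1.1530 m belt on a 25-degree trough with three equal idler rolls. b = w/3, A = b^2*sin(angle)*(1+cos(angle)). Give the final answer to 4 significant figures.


b = 1.1530/3 = 0.384333 m
A = 0.384333^2 * sin(25 deg) * (1 + cos(25 deg))
A = 0.1190 m^2


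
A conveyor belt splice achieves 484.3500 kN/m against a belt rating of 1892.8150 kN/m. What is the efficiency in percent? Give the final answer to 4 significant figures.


Eff = 484.3500 / 1892.8150 * 100
Eff = 25.59 %


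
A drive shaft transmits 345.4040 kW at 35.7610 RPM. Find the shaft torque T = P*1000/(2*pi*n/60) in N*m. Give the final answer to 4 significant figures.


omega = 2*pi*35.7610/60 = 3.74488 rad/s
T = 345.4040*1000 / 3.74488
T = 92230 N*m


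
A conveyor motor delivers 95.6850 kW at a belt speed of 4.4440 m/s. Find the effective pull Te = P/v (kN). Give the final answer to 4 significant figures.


Te = P / v = 95.6850 / 4.4440
Te = 21.53 kN


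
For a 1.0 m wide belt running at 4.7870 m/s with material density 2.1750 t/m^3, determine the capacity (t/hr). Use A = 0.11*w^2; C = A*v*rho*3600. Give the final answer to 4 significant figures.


A = 0.11 * 1.0^2 = 0.11 m^2
C = 0.11 * 4.7870 * 2.1750 * 3600
C = 4123 t/hr


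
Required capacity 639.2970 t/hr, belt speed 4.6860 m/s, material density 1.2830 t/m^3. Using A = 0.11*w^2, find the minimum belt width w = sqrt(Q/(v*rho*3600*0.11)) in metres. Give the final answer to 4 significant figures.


A_req = 639.2970 / (4.6860 * 1.2830 * 3600) = 0.0295373 m^2
w = sqrt(0.0295373 / 0.11)
w = 0.5182 m


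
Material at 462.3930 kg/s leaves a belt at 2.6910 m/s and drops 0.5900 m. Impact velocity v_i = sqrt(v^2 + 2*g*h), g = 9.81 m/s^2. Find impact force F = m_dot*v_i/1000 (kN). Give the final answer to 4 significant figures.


v_i = sqrt(2.6910^2 + 2*9.81*0.5900) = 4.33789 m/s
F = 462.3930 * 4.33789 / 1000
F = 2.006 kN


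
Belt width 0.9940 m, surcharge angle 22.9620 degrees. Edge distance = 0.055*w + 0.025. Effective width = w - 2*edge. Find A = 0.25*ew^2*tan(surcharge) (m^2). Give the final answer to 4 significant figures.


edge = 0.055*0.9940 + 0.025 = 0.07967 m
ew = 0.9940 - 2*0.07967 = 0.83466 m
A = 0.25 * 0.83466^2 * tan(22.9620 deg)
A = 0.07379 m^2


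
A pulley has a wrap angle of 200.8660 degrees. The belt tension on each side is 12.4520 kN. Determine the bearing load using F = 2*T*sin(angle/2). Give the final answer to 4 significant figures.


F = 2 * 12.4520 * sin(200.8660/2 deg)
F = 24.49 kN


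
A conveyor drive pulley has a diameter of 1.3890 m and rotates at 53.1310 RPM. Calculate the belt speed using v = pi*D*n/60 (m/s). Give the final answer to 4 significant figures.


v = pi * 1.3890 * 53.1310 / 60
v = 3.864 m/s


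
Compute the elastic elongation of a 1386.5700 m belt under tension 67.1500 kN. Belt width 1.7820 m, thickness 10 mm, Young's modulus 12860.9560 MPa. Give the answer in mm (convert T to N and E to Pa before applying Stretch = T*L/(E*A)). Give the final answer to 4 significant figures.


A = 1.7820 * 0.01 = 0.01782 m^2
Stretch = 67.1500*1000 * 1386.5700 / (12860.9560e6 * 0.01782) * 1000
Stretch = 406.3 mm


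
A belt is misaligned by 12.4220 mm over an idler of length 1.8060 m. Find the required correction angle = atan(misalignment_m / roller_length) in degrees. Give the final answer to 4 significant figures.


misalign_m = 12.4220 / 1000 = 0.012422 m
angle = atan(0.012422 / 1.8060)
angle = 0.3941 deg


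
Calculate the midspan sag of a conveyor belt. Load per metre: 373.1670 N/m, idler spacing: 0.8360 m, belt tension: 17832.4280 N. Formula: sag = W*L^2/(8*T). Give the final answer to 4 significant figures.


sag = 373.1670 * 0.8360^2 / (8 * 17832.4280)
sag = 0.001828 m


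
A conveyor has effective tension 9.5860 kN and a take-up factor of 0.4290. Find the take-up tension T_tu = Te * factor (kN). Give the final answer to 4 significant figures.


T_tu = 9.5860 * 0.4290
T_tu = 4.112 kN


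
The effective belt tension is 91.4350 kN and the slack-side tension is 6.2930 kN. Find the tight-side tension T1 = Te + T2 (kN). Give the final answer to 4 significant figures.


T1 = Te + T2 = 91.4350 + 6.2930
T1 = 97.73 kN


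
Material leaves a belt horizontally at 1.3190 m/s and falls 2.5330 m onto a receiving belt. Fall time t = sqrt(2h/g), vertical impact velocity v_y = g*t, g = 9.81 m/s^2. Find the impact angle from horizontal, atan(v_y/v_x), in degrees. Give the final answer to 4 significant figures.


t = sqrt(2*2.5330/9.81) = 0.718618 s
v_y = 9.81 * 0.718618 = 7.04964 m/s
angle = atan(7.04964 / 1.3190) = 79.40 deg


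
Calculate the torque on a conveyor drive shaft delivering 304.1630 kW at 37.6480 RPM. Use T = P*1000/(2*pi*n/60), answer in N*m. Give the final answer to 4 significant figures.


omega = 2*pi*37.6480/60 = 3.94249 rad/s
T = 304.1630*1000 / 3.94249
T = 77150 N*m


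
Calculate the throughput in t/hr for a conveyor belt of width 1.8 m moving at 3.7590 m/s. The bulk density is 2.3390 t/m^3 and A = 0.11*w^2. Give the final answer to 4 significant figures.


A = 0.11 * 1.8^2 = 0.3564 m^2
C = 0.3564 * 3.7590 * 2.3390 * 3600
C = 11280 t/hr


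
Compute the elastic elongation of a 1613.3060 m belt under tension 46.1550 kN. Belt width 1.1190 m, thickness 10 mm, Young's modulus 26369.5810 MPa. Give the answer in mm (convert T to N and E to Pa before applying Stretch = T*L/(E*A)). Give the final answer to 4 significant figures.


A = 1.1190 * 0.01 = 0.01119 m^2
Stretch = 46.1550*1000 * 1613.3060 / (26369.5810e6 * 0.01119) * 1000
Stretch = 252.3 mm


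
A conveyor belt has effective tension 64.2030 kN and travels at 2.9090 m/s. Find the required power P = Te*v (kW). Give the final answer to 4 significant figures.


P = Te * v = 64.2030 * 2.9090
P = 186.8 kW


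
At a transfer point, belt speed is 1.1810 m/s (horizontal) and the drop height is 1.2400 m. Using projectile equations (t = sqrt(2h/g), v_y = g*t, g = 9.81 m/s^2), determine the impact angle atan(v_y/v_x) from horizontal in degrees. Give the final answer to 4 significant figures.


t = sqrt(2*1.2400/9.81) = 0.502795 s
v_y = 9.81 * 0.502795 = 4.93242 m/s
angle = atan(4.93242 / 1.1810) = 76.53 deg


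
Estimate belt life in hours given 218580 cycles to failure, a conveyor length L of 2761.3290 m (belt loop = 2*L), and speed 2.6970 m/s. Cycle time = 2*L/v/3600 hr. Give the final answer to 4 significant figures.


cycle_time = 2 * 2761.3290 / 2.6970 / 3600 = 0.568807 hr
life = 218580 * 0.568807 = 124300 hours


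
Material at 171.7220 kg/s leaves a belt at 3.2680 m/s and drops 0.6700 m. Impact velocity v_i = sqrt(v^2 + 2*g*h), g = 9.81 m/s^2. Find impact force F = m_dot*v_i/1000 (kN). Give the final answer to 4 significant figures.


v_i = sqrt(3.2680^2 + 2*9.81*0.6700) = 4.88111 m/s
F = 171.7220 * 4.88111 / 1000
F = 0.8382 kN


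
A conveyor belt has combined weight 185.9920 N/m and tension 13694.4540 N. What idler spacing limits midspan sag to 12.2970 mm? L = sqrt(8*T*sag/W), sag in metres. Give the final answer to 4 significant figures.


sag = 12.2970/1000 = 0.012297 m
L = sqrt(8 * 13694.4540 * 0.012297 / 185.9920)
L = 2.691 m


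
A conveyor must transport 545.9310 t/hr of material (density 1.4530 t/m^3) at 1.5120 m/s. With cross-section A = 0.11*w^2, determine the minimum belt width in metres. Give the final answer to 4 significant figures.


A_req = 545.9310 / (1.5120 * 1.4530 * 3600) = 0.0690268 m^2
w = sqrt(0.0690268 / 0.11)
w = 0.7922 m


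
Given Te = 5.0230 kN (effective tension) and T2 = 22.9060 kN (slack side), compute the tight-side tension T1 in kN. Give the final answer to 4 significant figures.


T1 = Te + T2 = 5.0230 + 22.9060
T1 = 27.93 kN


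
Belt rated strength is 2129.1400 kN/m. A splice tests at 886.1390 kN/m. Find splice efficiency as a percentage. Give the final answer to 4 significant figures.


Eff = 886.1390 / 2129.1400 * 100
Eff = 41.62 %


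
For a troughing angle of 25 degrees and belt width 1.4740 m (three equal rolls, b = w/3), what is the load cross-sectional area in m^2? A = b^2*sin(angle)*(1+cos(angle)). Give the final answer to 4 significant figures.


b = 1.4740/3 = 0.491333 m
A = 0.491333^2 * sin(25 deg) * (1 + cos(25 deg))
A = 0.1945 m^2


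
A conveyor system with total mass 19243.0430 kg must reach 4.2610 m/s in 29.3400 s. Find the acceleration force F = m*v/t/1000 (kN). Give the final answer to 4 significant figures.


F = 19243.0430 * 4.2610 / 29.3400 / 1000
F = 2.795 kN


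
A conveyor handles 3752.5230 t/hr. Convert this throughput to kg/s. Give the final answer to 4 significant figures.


m_dot = 3752.5230 * 1000 / 3600
m_dot = 1042 kg/s


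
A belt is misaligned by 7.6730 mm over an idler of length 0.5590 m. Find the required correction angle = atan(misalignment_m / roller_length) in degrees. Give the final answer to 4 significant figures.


misalign_m = 7.6730 / 1000 = 0.007673 m
angle = atan(0.007673 / 0.5590)
angle = 0.7864 deg


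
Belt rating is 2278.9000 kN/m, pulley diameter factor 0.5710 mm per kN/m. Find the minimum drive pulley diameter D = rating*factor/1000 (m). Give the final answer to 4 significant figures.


D = 2278.9000 * 0.5710 / 1000
D = 1.301 m


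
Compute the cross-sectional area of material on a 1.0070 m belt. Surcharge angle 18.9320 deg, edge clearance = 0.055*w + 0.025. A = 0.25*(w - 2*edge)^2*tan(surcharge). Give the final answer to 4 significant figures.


edge = 0.055*1.0070 + 0.025 = 0.080385 m
ew = 1.0070 - 2*0.080385 = 0.84623 m
A = 0.25 * 0.84623^2 * tan(18.9320 deg)
A = 0.06141 m^2


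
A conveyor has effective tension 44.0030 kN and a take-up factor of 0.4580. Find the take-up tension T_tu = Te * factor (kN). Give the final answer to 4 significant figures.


T_tu = 44.0030 * 0.4580
T_tu = 20.15 kN


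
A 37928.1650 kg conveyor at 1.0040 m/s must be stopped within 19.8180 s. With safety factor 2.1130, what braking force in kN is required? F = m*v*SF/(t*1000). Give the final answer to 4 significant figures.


F = 37928.1650 * 1.0040 / 19.8180 * 2.1130 / 1000
F = 4.060 kN


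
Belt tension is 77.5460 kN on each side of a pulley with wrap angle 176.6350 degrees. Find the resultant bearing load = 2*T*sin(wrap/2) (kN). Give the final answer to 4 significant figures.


F = 2 * 77.5460 * sin(176.6350/2 deg)
F = 155.0 kN


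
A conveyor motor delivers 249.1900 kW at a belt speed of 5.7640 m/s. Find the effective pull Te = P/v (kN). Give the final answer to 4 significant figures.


Te = P / v = 249.1900 / 5.7640
Te = 43.23 kN


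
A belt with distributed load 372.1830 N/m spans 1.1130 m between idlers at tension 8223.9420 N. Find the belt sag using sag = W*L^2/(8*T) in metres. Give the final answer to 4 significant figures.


sag = 372.1830 * 1.1130^2 / (8 * 8223.9420)
sag = 0.007008 m


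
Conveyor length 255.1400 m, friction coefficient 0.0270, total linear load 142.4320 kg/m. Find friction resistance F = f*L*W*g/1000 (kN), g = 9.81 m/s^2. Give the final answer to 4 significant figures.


F = 0.0270 * 255.1400 * 142.4320 * 9.81 / 1000
F = 9.625 kN


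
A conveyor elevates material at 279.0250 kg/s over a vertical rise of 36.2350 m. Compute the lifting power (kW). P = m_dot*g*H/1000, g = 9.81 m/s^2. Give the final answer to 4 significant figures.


P = 279.0250 * 9.81 * 36.2350 / 1000
P = 99.18 kW


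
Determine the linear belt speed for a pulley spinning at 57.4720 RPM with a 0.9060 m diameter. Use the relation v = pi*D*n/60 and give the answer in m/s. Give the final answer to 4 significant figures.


v = pi * 0.9060 * 57.4720 / 60
v = 2.726 m/s


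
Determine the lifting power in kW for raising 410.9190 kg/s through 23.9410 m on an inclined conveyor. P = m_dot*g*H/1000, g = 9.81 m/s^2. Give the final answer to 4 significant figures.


P = 410.9190 * 9.81 * 23.9410 / 1000
P = 96.51 kW


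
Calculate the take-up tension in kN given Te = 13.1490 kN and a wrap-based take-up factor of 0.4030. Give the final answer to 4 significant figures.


T_tu = 13.1490 * 0.4030
T_tu = 5.299 kN


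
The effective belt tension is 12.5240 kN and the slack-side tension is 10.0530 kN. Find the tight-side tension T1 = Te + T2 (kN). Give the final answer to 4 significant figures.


T1 = Te + T2 = 12.5240 + 10.0530
T1 = 22.58 kN


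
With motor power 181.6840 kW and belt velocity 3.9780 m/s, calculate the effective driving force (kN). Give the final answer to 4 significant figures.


Te = P / v = 181.6840 / 3.9780
Te = 45.67 kN


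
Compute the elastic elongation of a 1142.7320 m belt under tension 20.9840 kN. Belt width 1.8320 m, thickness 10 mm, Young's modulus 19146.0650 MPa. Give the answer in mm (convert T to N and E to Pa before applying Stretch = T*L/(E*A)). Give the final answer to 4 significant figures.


A = 1.8320 * 0.01 = 0.01832 m^2
Stretch = 20.9840*1000 * 1142.7320 / (19146.0650e6 * 0.01832) * 1000
Stretch = 68.36 mm


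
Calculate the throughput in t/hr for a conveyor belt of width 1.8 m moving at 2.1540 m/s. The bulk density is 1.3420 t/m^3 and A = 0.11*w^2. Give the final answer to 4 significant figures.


A = 0.11 * 1.8^2 = 0.3564 m^2
C = 0.3564 * 2.1540 * 1.3420 * 3600
C = 3709 t/hr


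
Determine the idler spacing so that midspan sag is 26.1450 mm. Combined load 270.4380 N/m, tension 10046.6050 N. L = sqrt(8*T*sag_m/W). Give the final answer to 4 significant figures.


sag = 26.1450/1000 = 0.026145 m
L = sqrt(8 * 10046.6050 * 0.026145 / 270.4380)
L = 2.788 m


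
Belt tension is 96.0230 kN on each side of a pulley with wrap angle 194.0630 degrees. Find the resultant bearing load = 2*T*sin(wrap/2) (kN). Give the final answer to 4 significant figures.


F = 2 * 96.0230 * sin(194.0630/2 deg)
F = 190.6 kN


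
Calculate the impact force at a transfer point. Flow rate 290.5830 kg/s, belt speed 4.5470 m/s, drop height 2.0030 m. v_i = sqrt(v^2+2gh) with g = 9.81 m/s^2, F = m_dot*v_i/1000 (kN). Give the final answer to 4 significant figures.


v_i = sqrt(4.5470^2 + 2*9.81*2.0030) = 7.74429 m/s
F = 290.5830 * 7.74429 / 1000
F = 2.250 kN


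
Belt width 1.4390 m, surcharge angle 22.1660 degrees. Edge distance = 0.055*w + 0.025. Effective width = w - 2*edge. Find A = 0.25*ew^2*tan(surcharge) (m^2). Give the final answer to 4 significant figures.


edge = 0.055*1.4390 + 0.025 = 0.104145 m
ew = 1.4390 - 2*0.104145 = 1.23071 m
A = 0.25 * 1.23071^2 * tan(22.1660 deg)
A = 0.1543 m^2


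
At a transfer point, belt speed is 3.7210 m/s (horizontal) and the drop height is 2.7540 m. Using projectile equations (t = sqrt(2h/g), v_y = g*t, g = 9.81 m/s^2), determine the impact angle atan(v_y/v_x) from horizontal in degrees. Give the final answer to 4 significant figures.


t = sqrt(2*2.7540/9.81) = 0.749312 s
v_y = 9.81 * 0.749312 = 7.35075 m/s
angle = atan(7.35075 / 3.7210) = 63.15 deg


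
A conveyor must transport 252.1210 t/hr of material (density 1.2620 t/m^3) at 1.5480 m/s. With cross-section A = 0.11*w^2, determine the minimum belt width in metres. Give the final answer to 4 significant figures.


A_req = 252.1210 / (1.5480 * 1.2620 * 3600) = 0.0358489 m^2
w = sqrt(0.0358489 / 0.11)
w = 0.5709 m


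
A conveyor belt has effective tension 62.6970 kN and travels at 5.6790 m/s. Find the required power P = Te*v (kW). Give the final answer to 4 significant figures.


P = Te * v = 62.6970 * 5.6790
P = 356.1 kW


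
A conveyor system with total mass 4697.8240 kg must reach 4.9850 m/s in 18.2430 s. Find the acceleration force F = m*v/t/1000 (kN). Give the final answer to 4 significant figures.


F = 4697.8240 * 4.9850 / 18.2430 / 1000
F = 1.284 kN


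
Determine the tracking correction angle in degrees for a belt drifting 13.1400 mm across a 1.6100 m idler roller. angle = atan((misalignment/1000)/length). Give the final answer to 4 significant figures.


misalign_m = 13.1400 / 1000 = 0.013140 m
angle = atan(0.013140 / 1.6100)
angle = 0.4676 deg


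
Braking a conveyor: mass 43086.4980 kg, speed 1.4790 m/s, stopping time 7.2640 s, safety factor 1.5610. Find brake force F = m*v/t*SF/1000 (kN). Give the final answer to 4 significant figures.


F = 43086.4980 * 1.4790 / 7.2640 * 1.5610 / 1000
F = 13.69 kN


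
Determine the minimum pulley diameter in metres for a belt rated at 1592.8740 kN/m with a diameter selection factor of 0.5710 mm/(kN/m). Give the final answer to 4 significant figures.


D = 1592.8740 * 0.5710 / 1000
D = 0.9095 m


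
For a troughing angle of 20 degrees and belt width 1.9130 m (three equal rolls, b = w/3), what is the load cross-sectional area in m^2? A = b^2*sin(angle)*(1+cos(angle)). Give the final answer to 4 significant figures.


b = 1.9130/3 = 0.637667 m
A = 0.637667^2 * sin(20 deg) * (1 + cos(20 deg))
A = 0.2698 m^2


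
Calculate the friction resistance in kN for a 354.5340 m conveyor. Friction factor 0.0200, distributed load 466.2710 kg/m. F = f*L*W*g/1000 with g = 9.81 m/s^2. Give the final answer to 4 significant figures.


F = 0.0200 * 354.5340 * 466.2710 * 9.81 / 1000
F = 32.43 kN


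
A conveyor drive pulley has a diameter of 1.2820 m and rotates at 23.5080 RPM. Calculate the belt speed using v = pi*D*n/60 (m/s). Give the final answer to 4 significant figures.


v = pi * 1.2820 * 23.5080 / 60
v = 1.578 m/s


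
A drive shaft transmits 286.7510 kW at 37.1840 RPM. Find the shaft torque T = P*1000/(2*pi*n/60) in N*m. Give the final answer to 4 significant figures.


omega = 2*pi*37.1840/60 = 3.8939 rad/s
T = 286.7510*1000 / 3.8939
T = 73640 N*m


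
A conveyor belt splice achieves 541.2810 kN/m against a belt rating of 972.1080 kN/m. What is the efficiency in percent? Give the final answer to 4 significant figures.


Eff = 541.2810 / 972.1080 * 100
Eff = 55.68 %


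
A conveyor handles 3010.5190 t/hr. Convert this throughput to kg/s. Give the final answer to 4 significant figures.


m_dot = 3010.5190 * 1000 / 3600
m_dot = 836.3 kg/s


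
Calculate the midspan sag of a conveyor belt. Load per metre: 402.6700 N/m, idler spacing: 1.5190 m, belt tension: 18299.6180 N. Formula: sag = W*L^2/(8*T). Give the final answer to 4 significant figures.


sag = 402.6700 * 1.5190^2 / (8 * 18299.6180)
sag = 0.006346 m


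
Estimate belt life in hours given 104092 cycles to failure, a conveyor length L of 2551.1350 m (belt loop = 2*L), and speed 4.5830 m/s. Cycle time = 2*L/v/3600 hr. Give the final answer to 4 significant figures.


cycle_time = 2 * 2551.1350 / 4.5830 / 3600 = 0.309251 hr
life = 104092 * 0.309251 = 32190 hours


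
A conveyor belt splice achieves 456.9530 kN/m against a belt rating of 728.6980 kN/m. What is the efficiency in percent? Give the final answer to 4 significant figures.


Eff = 456.9530 / 728.6980 * 100
Eff = 62.71 %


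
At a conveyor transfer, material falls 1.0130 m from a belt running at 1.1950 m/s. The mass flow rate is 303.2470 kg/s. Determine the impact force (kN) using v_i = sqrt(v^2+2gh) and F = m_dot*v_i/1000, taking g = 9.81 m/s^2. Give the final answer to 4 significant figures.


v_i = sqrt(1.1950^2 + 2*9.81*1.0130) = 4.61553 m/s
F = 303.2470 * 4.61553 / 1000
F = 1.400 kN


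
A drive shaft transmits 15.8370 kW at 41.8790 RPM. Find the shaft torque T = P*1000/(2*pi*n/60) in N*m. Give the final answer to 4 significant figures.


omega = 2*pi*41.8790/60 = 4.38556 rad/s
T = 15.8370*1000 / 4.38556
T = 3611 N*m


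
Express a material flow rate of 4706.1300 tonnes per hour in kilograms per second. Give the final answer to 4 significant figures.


m_dot = 4706.1300 * 1000 / 3600
m_dot = 1307 kg/s


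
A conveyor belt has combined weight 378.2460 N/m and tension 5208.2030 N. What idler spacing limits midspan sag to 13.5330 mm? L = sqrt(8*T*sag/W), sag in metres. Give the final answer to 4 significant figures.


sag = 13.5330/1000 = 0.013533 m
L = sqrt(8 * 5208.2030 * 0.013533 / 378.2460)
L = 1.221 m


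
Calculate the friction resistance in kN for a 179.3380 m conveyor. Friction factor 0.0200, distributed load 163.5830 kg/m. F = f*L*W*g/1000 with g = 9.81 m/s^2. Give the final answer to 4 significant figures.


F = 0.0200 * 179.3380 * 163.5830 * 9.81 / 1000
F = 5.756 kN


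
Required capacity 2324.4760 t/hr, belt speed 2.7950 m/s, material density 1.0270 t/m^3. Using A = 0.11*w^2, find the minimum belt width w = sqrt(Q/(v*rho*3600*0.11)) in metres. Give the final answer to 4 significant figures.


A_req = 2324.4760 / (2.7950 * 1.0270 * 3600) = 0.224942 m^2
w = sqrt(0.224942 / 0.11)
w = 1.430 m


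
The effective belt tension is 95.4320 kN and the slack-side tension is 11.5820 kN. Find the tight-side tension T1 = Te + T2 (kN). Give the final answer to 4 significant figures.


T1 = Te + T2 = 95.4320 + 11.5820
T1 = 107.0 kN


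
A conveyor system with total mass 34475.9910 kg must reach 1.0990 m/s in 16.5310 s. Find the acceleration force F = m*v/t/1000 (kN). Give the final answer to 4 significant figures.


F = 34475.9910 * 1.0990 / 16.5310 / 1000
F = 2.292 kN


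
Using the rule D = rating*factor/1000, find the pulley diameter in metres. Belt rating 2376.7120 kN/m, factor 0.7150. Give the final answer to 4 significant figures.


D = 2376.7120 * 0.7150 / 1000
D = 1.699 m


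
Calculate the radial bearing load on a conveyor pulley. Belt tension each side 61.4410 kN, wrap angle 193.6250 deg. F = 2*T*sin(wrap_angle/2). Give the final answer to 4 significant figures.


F = 2 * 61.4410 * sin(193.6250/2 deg)
F = 122.0 kN


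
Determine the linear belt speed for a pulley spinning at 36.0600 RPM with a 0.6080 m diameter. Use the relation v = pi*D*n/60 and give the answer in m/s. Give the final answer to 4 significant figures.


v = pi * 0.6080 * 36.0600 / 60
v = 1.148 m/s


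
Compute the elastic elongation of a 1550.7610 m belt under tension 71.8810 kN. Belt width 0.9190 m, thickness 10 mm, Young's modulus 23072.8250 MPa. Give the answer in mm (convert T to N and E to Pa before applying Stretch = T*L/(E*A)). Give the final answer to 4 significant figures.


A = 0.9190 * 0.01 = 0.00919 m^2
Stretch = 71.8810*1000 * 1550.7610 / (23072.8250e6 * 0.00919) * 1000
Stretch = 525.7 mm


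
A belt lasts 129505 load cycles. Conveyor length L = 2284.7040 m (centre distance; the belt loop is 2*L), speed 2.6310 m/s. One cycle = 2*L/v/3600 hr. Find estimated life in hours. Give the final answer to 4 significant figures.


cycle_time = 2 * 2284.7040 / 2.6310 / 3600 = 0.482433 hr
life = 129505 * 0.482433 = 62480 hours


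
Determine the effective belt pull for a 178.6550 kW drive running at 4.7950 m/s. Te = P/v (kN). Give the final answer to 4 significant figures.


Te = P / v = 178.6550 / 4.7950
Te = 37.26 kN


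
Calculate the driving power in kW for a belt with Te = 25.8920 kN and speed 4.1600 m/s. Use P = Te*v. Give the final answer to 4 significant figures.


P = Te * v = 25.8920 * 4.1600
P = 107.7 kW


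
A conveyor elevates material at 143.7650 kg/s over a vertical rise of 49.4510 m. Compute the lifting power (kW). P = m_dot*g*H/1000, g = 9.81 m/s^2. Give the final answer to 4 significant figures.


P = 143.7650 * 9.81 * 49.4510 / 1000
P = 69.74 kW


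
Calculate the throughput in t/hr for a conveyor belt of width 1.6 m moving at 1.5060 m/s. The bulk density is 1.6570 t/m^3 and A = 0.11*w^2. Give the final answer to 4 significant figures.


A = 0.11 * 1.6^2 = 0.2816 m^2
C = 0.2816 * 1.5060 * 1.6570 * 3600
C = 2530 t/hr


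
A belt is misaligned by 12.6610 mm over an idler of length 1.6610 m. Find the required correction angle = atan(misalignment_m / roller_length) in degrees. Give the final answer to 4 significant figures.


misalign_m = 12.6610 / 1000 = 0.012661 m
angle = atan(0.012661 / 1.6610)
angle = 0.4367 deg


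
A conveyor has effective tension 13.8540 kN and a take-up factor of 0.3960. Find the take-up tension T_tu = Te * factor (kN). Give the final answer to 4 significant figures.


T_tu = 13.8540 * 0.3960
T_tu = 5.486 kN


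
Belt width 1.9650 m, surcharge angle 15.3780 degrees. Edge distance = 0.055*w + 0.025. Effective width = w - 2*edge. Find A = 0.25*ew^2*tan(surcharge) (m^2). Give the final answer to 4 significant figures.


edge = 0.055*1.9650 + 0.025 = 0.133075 m
ew = 1.9650 - 2*0.133075 = 1.69885 m
A = 0.25 * 1.69885^2 * tan(15.3780 deg)
A = 0.1984 m^2


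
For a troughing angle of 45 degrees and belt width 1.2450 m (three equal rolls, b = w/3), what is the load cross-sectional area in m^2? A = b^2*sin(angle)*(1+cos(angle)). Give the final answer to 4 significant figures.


b = 1.2450/3 = 0.415 m
A = 0.415^2 * sin(45 deg) * (1 + cos(45 deg))
A = 0.2079 m^2


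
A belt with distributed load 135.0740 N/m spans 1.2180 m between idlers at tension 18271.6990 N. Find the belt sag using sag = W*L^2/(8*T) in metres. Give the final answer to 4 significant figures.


sag = 135.0740 * 1.2180^2 / (8 * 18271.6990)
sag = 0.001371 m


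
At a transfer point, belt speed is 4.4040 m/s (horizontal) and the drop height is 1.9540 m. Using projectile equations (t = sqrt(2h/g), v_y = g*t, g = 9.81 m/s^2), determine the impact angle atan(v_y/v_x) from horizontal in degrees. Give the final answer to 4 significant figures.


t = sqrt(2*1.9540/9.81) = 0.631165 s
v_y = 9.81 * 0.631165 = 6.19173 m/s
angle = atan(6.19173 / 4.4040) = 54.58 deg


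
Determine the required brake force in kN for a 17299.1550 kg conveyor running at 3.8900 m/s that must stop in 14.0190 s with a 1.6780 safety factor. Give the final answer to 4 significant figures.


F = 17299.1550 * 3.8900 / 14.0190 * 1.6780 / 1000
F = 8.055 kN


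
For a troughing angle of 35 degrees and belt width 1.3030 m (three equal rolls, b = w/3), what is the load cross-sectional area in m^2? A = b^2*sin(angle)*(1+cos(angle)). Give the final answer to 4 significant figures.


b = 1.3030/3 = 0.434333 m
A = 0.434333^2 * sin(35 deg) * (1 + cos(35 deg))
A = 0.1968 m^2


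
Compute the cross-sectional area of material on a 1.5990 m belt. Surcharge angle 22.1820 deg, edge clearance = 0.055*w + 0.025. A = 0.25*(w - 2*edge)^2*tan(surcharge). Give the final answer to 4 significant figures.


edge = 0.055*1.5990 + 0.025 = 0.112945 m
ew = 1.5990 - 2*0.112945 = 1.37311 m
A = 0.25 * 1.37311^2 * tan(22.1820 deg)
A = 0.1922 m^2


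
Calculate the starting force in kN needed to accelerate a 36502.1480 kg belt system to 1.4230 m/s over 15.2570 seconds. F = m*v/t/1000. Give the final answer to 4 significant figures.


F = 36502.1480 * 1.4230 / 15.2570 / 1000
F = 3.405 kN


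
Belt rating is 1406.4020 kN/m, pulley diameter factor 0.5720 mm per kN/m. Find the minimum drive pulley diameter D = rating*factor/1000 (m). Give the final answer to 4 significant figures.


D = 1406.4020 * 0.5720 / 1000
D = 0.8045 m


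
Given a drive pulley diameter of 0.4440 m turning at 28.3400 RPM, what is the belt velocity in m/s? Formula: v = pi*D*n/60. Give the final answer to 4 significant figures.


v = pi * 0.4440 * 28.3400 / 60
v = 0.6588 m/s


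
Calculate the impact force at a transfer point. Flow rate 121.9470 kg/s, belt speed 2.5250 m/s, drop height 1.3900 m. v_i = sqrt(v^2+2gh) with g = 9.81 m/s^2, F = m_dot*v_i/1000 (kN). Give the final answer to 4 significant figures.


v_i = sqrt(2.5250^2 + 2*9.81*1.3900) = 5.80064 m/s
F = 121.9470 * 5.80064 / 1000
F = 0.7074 kN


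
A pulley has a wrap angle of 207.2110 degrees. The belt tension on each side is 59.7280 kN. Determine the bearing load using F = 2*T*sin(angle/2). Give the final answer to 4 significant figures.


F = 2 * 59.7280 * sin(207.2110/2 deg)
F = 116.1 kN


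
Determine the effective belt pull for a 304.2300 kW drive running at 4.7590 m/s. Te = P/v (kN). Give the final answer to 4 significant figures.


Te = P / v = 304.2300 / 4.7590
Te = 63.93 kN


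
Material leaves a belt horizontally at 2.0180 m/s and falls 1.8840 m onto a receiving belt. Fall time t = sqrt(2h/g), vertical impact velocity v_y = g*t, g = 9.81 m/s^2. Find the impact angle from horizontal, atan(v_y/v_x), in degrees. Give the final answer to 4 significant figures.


t = sqrt(2*1.8840/9.81) = 0.619756 s
v_y = 9.81 * 0.619756 = 6.07981 m/s
angle = atan(6.07981 / 2.0180) = 71.64 deg


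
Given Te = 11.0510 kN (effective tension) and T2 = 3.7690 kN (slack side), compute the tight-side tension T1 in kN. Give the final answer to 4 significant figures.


T1 = Te + T2 = 11.0510 + 3.7690
T1 = 14.82 kN


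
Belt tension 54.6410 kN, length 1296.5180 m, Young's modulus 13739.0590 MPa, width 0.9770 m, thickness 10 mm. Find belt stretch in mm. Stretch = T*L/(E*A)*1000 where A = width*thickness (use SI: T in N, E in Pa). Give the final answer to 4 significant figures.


A = 0.9770 * 0.01 = 0.00977 m^2
Stretch = 54.6410*1000 * 1296.5180 / (13739.0590e6 * 0.00977) * 1000
Stretch = 527.8 mm


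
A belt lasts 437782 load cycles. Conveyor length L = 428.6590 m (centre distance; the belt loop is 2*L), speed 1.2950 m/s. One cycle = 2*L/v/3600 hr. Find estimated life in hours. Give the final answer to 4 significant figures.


cycle_time = 2 * 428.6590 / 1.2950 / 3600 = 0.183895 hr
life = 437782 * 0.183895 = 80510 hours


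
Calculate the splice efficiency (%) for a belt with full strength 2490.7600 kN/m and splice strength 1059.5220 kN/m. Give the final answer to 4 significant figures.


Eff = 1059.5220 / 2490.7600 * 100
Eff = 42.54 %


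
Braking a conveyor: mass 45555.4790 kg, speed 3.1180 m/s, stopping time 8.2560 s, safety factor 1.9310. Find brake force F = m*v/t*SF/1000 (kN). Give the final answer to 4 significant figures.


F = 45555.4790 * 3.1180 / 8.2560 * 1.9310 / 1000
F = 33.22 kN


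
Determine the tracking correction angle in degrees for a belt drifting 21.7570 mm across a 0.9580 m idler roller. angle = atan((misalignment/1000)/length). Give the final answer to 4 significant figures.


misalign_m = 21.7570 / 1000 = 0.021757 m
angle = atan(0.021757 / 0.9580)
angle = 1.301 deg


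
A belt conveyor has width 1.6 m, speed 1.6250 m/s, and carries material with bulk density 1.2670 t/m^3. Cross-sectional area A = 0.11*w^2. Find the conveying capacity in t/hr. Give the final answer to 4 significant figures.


A = 0.11 * 1.6^2 = 0.2816 m^2
C = 0.2816 * 1.6250 * 1.2670 * 3600
C = 2087 t/hr


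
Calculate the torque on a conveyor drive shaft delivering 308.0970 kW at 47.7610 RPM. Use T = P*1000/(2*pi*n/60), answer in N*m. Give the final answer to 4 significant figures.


omega = 2*pi*47.7610/60 = 5.00152 rad/s
T = 308.0970*1000 / 5.00152
T = 61600 N*m


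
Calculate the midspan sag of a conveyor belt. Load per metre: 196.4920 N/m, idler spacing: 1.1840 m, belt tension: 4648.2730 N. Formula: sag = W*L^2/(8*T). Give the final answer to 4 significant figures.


sag = 196.4920 * 1.1840^2 / (8 * 4648.2730)
sag = 0.007407 m
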